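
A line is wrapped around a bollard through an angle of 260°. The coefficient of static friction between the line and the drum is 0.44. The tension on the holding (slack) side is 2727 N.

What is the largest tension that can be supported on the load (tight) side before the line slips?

At impending slip the capstan equation gives T₂/T₁ = e^{μβ} with β in radians.
β = 260° × π/180 = 4.538 rad.
e^{μβ} = e^{0.44×4.538} = 7.364.
T₂ = T₁ · e^{μβ} = 2727 × 7.364 = 20100 N.

T_max ≈ 20100 N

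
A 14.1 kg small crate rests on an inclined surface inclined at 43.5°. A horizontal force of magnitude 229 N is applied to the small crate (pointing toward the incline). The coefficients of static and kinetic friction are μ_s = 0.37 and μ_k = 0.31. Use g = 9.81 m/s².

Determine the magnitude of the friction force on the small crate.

Normal direction: N = m g cos θ + P sin θ = 258 N.
Parallel to the incline: P cos θ − m g sin θ = 166.1 − 95.21 = 70.9 N; the friction needed to balance this is 70.9 N acting down the slope.
The limit of static friction is μ_s N = 95.45 N.
|f_req| = 70.9 ≤ 95.45 N → the small crate is in equilibrium; friction equals the required value.

f ≈ 70.9 N (down the incline)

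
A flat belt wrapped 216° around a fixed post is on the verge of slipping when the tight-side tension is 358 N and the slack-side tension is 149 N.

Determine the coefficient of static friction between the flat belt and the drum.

μ ≈ 0.233

T₂/T₁ = e^{μβ} → μ = ln(T₂/T₁)/β.
β = 216° = 3.77 rad.
μ = ln(358/149)/3.77 = ln(2.403)/3.77 = 0.233.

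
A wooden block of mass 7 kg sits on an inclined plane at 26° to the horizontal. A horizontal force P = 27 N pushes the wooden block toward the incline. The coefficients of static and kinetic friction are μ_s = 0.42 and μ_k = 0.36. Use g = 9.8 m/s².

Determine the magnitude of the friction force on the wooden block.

Resolve perpendicular to the incline: N = m g cos θ + P sin θ = 7×9.8×cos 26° + 27×sin 26° = 73.49 N.
Parallel to the incline: P cos θ − m g sin θ = 24.27 − 30.07 = -5.805 N; the friction needed to balance this is 5.805 N acting up the slope.
Maximum static friction: μ_s N = 0.42 × 73.49 = 30.87 N.
Since 5.805 N is within the 30.87 N limit, the wooden block stays put and friction is exactly 5.8 N.

f ≈ 5.8 N (up the incline)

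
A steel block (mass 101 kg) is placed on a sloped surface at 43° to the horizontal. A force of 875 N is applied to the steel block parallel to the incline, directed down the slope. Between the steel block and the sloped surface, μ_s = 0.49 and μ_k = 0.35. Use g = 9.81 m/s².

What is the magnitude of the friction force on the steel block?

Normal force: N = m g cos θ = 101 × 9.81 × cos 43° = 724.6 N.
For equilibrium along the incline the friction force must supply f = m g sin θ + P = 675.7 + 875 = 1551 N (positive meaning up-slope).
The static-friction ceiling is μ_s N = 0.49 × 724.6 = 355.1 N.
|1551| exceeds 355.1 N, so the steel block slips down-slope; friction is kinetic, f = μ_k N = 0.35×724.6 = 254 N.

f ≈ 254 N (up the incline)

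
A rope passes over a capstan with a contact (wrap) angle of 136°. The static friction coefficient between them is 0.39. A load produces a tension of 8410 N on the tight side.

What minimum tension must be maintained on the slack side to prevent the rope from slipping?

T_min ≈ 3330 N

Capstan equation at impending slip: T_tight/T_slack = e^{μβ}.
β = 136° = 2.374 rad; e^{μβ} = e^{0.39×2.374} = 2.524.
T_slack = T_tight / e^{μβ} = 8410 / 2.524 = 3330 N.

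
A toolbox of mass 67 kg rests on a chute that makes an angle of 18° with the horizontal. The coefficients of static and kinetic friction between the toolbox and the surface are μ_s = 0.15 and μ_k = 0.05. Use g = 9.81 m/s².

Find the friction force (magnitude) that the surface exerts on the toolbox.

Normal force: N = m g cos θ = 67 × 9.81 × cos 18° = 625.1 N.
For equilibrium along the incline, friction must balance the weight component: f = m g sin θ = 203.1 N up the slope.
The static-friction ceiling is μ_s N = 0.15 × 625.1 = 93.77 N.
Since |203.1| > 93.77 N, static friction cannot hold it; the toolbox slides down the incline and kinetic friction applies: f = μ_k N = 0.05 × 625.1 = 31.3 N.

f ≈ 31.3 N (up the incline)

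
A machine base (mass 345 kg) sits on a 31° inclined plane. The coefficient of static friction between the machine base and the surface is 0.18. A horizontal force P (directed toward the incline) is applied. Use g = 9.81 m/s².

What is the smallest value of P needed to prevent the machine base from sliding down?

The machine base tends to slide down (tan θ > μ_s), so at the point of impending slip friction acts up-slope at its limit: f = μ_s N.
Perpendicular to the incline: N = m g cos θ + P sin θ.
Along the incline: P cos θ + μ_s N = m g sin θ, i.e. P cos θ + μ_s (m g cos θ + P sin θ) = m g sin θ.
Solving, P (cos θ + μ_s sin θ) = m g (sin θ − μ_s cos θ), so P = 3380×0.3607/0.9499 = 1290 N.

P_min ≈ 1290 N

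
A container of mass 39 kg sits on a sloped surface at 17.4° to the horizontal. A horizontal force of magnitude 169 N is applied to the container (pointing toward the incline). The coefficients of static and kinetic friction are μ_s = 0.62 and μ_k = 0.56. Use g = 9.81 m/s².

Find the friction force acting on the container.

Normal direction: N = m g cos θ + P sin θ = 415.6 N.
Parallel to the incline: P cos θ − m g sin θ = 161.3 − 114.4 = 46.86 N; the friction needed to balance this is 46.86 N acting down the slope.
The limit of static friction is μ_s N = 257.7 N.
|f_req| = 46.86 ≤ 257.7 N → the container is in equilibrium; friction equals the required value.

f ≈ 46.9 N (down the incline)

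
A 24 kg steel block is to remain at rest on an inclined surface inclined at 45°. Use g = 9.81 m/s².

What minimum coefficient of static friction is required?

μ_s,min ≈ 1

At the slip threshold m g sin θ = μ_s m g cos θ, so μ_s,min = tan θ.
μ_s,min = tan 45° = 1.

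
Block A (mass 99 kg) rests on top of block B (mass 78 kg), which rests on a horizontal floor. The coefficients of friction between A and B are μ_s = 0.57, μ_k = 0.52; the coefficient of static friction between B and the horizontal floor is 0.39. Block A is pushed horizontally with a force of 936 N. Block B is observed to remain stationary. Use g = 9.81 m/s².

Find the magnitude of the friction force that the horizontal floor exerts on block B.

The normal force B exerts on A is simply A's weight, N₁ = 971.2 N.
Maximum static friction on A from B: μ_s N₁ = 0.57×971.2 = 553.6 N.
Since P = 936 N > 553.6 N, A slides on B; the A–B friction is kinetic: f₁ = μ_k N₁ = 0.52×971.2 = 505 N.
B experiences an equal 505 N forward from A (third law). B is in equilibrium, so the floor supplies f₂ = 505 N of static friction (limit μ_s(m_A+m_B)g = 677.2 N, not exceeded).

f ≈ 505 N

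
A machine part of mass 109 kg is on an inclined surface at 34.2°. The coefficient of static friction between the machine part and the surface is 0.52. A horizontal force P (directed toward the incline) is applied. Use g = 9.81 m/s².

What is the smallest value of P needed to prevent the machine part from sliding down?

P_min ≈ 126 N

The machine part tends to slide down (tan θ > μ_s), so at the point of impending slip friction acts up-slope at its limit: f = μ_s N.
Perpendicular to the incline: N = m g cos θ + P sin θ.
Along the incline: P cos θ + μ_s N = m g sin θ, i.e. P cos θ + μ_s (m g cos θ + P sin θ) = m g sin θ.
Solving, P (cos θ + μ_s sin θ) = m g (sin θ − μ_s cos θ), so P = 1070×0.132/1.119 = 126 N.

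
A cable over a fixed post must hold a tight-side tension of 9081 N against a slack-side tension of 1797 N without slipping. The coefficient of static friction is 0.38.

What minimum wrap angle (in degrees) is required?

T₂/T₁ = e^{μβ} → β = ln(T₂/T₁)/μ.
β = ln(9081/1797)/0.38 = 1.62/0.38 = 4.263 rad.
In degrees: β = 4.263 × 180/π = 244°.

β_min ≈ 244°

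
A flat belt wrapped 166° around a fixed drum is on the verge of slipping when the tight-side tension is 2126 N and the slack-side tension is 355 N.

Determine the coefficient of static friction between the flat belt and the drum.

T₂/T₁ = e^{μβ} → μ = ln(T₂/T₁)/β.
β = 166° = 2.897 rad.
μ = ln(2126/355)/2.897 = ln(5.989)/2.897 = 0.618.

μ ≈ 0.618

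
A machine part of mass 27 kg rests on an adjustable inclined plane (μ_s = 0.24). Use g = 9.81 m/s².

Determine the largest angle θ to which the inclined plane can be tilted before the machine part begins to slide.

At the slip threshold, m g sin θ = μ_s · m g cos θ, so tan θ = μ_s.
θ_max = arctan(0.24) = 13.5°.

θ_max ≈ 13.5°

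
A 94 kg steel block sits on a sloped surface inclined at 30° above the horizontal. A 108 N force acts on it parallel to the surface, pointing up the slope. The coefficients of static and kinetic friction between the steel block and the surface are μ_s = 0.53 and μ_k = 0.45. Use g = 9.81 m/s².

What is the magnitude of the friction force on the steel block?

The normal reaction is N = m g cos θ = 798.6 N.
Parallel to the incline, ΣF = 0 gives f = m g sin θ − P = 461.1 − 108 = 353.1 N (up-slope positive).
Maximum static friction available: μ_s N = 0.53 × 798.6 = 423.3 N.
Since |353.1| ≤ 423.3 N, no slip — friction simply equals what equilibrium demands.

f ≈ 353 N (up the incline)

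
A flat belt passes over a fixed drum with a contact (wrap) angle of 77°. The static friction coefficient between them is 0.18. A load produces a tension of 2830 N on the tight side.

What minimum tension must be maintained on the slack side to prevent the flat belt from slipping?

T_min ≈ 2220 N

Capstan equation at impending slip: T_tight/T_slack = e^{μβ}.
β = 77° = 1.344 rad; e^{μβ} = e^{0.18×1.344} = 1.274.
T_slack = T_tight / e^{μβ} = 2830 / 1.274 = 2220 N.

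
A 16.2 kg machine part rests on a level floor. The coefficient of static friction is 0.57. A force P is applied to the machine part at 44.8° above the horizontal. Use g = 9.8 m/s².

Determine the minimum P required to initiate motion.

N = m g − P sin α (the pull lifts the machine part).
At impending slip, P cos α = μ_s N = μ_s (m g − P sin α).
Solving: P (cos α + μ_s sin α) = μ_s m g → P = 0.57×159/(cos 44.8° + 0.57 sin 44.8°) = 90.5/1.111 = 81.4 N.

P ≈ 81.4 N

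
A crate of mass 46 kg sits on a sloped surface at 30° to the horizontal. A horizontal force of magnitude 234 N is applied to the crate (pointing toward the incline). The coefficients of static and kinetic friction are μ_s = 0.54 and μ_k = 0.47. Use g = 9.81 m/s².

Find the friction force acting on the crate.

Normal direction: N = m g cos θ + P sin θ = 507.8 N.
Along the incline, the net driving force (taking up-slope positive) is P cos θ − m g sin θ = 202.6 − 225.6 = -22.98 N, so equilibrium requires friction f = 22.98 N (up-slope).
Maximum static friction: μ_s N = 0.54 × 507.8 = 274.2 N.
Since 22.98 N is within the 274.2 N limit, the crate stays put and friction is exactly 23 N.

f ≈ 23 N (up the incline)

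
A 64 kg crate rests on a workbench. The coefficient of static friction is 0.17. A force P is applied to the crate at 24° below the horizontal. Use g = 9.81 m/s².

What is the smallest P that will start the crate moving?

N = m g + P sin α (the push presses the crate into the workbench).
At impending slip, P cos α = μ_s N = μ_s (m g + P sin α).
Solving: P (cos α − μ_s sin α) = μ_s m g → P = 0.17×628/(cos 24° − 0.17 sin 24°) = 107/0.8444 = 126 N.

P ≈ 126 N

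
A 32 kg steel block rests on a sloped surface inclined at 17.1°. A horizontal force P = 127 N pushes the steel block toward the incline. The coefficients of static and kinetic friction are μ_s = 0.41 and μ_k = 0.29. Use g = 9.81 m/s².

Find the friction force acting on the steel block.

The horizontal push has a component P sin θ into the surface, so N = m g cos θ + P sin θ = 300 + 37.34 = 337.4 N.
Parallel to the incline: P cos θ − m g sin θ = 121.4 − 92.31 = 29.08 N; the friction needed to balance this is 29.08 N acting down the slope.
The limit of static friction is μ_s N = 138.3 N.
|f_req| = 29.08 ≤ 138.3 N → the steel block is in equilibrium; friction equals the required value.

f ≈ 29.1 N (down the incline)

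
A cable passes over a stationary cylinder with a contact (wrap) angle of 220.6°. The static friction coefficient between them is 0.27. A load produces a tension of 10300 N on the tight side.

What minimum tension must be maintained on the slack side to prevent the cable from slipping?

Capstan equation at impending slip: T_tight/T_slack = e^{μβ}.
β = 220.6° = 3.85 rad; e^{μβ} = e^{0.27×3.85} = 2.828.
T_slack = T_tight / e^{μβ} = 10300 / 2.828 = 3640 N.

T_min ≈ 3640 N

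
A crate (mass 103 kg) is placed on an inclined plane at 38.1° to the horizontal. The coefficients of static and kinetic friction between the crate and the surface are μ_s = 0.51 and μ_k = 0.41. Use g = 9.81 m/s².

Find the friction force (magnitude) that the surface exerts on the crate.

Perpendicular to the surface, N = m g cos θ = 103·9.81·cos 38.1° = 795.1 N.
Along the slope the weight component is m g sin θ = 623.5 N; friction must supply exactly this, acting up-slope.
Maximum static friction available: μ_s N = 0.51 × 795.1 = 405.5 N.
Since |623.5| > 405.5 N, static friction cannot hold it; the crate slides down the incline and kinetic friction applies: f = μ_k N = 0.41 × 795.1 = 326 N.

f ≈ 326 N (up the incline)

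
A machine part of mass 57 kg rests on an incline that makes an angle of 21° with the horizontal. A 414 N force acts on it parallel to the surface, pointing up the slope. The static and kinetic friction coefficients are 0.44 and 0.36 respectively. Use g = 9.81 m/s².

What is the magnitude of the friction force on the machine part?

f ≈ 214 N (down the incline)

Perpendicular to the surface, N = m g cos θ = 57·9.81·cos 21° = 522 N.
Parallel to the incline, ΣF = 0 gives f = m g sin θ − P = 200.4 − 414 = -213.6 N (up-slope positive).
Static friction can supply at most μ_s N = 229.7 N.
Since |-213.6| ≤ 229.7 N, no slip — friction simply equals what equilibrium demands.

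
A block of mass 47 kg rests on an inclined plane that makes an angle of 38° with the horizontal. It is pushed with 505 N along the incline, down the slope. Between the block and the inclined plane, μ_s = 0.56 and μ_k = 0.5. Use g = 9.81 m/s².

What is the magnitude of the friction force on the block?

f ≈ 182 N (up the incline)

Perpendicular to the surface, N = m g cos θ = 47·9.81·cos 38° = 363.3 N.
The friction needed for equilibrium is m g sin θ + P = 283.9 + 505 = 788.9 N, measured positive up-slope.
Maximum static friction available: μ_s N = 0.56 × 363.3 = 203.5 N.
|788.9| exceeds 203.5 N, so the block slips down-slope; friction is kinetic, f = μ_k N = 0.5×363.3 = 182 N.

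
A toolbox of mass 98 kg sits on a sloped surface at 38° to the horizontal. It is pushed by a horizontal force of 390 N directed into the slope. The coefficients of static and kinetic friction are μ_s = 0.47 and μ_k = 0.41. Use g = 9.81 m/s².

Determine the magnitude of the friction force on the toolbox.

Normal direction: N = m g cos θ + P sin θ = 997.7 N.
Along the incline, the net driving force (taking up-slope positive) is P cos θ − m g sin θ = 307.3 − 591.9 = -284.6 N, so equilibrium requires friction f = 284.6 N (up-slope).
Maximum static friction: μ_s N = 0.47 × 997.7 = 468.9 N.
Since 284.6 N is within the 468.9 N limit, the toolbox stays put and friction is exactly 285 N.

f ≈ 285 N (up the incline)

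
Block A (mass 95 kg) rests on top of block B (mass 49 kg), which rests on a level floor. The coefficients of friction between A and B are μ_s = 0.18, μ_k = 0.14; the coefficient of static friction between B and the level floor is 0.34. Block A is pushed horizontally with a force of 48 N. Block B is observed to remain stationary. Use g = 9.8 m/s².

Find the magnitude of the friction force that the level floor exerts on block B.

The normal force B exerts on A is simply A's weight, N₁ = 931 N.
So the A–B interface can sustain at most μ_s N₁ = 167.6 N of static friction.
P = 48 N is within that limit, so A and B move together (both at rest); the A–B friction is simply f₁ = P = 48 N.
By Newton's third law B feels 48 N forward from A. With B stationary, the floor's static friction on B balances it: f₂ = 48 N (well within μ_s(m_A+m_B)g = 479.8 N).

f ≈ 48 N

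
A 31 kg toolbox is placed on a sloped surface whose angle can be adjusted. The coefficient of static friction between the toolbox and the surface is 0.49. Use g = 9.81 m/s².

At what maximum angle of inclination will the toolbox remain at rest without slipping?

At the slip threshold, m g sin θ = μ_s · m g cos θ, so tan θ = μ_s.
θ_max = arctan(0.49) = 26.1°.

θ_max ≈ 26.1°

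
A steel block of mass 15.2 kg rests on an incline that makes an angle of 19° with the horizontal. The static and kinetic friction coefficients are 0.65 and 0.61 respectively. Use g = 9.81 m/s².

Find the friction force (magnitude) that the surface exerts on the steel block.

f ≈ 48.5 N (up the incline)

Normal force: N = m g cos θ = 15.2 × 9.81 × cos 19° = 141 N.
Along the slope the weight component is m g sin θ = 48.55 N; friction must supply exactly this, acting up-slope.
Static friction can supply at most μ_s N = 91.64 N.
Since |48.55| ≤ 91.64 N, static friction is sufficient; f equals the required value, not μ_s N.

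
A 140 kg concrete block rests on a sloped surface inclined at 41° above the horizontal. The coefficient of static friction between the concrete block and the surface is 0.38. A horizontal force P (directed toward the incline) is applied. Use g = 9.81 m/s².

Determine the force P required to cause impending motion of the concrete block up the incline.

At impending motion up the slope, friction acts down-slope at its limit: f = μ_s N.
Perpendicular to the incline: N = m g cos θ + P sin θ.
Along the incline: P cos θ = m g sin θ + μ_s N = m g sin θ + μ_s (m g cos θ + P sin θ).
Solving, P (cos θ − μ_s sin θ) = m g (sin θ + μ_s cos θ), so P = 140×9.81×(sin 41° + 0.38 cos 41°)/(cos 41° − 0.38 sin 41°) = 1370×0.9428/0.5054 = 2560 N.

P ≈ 2560 N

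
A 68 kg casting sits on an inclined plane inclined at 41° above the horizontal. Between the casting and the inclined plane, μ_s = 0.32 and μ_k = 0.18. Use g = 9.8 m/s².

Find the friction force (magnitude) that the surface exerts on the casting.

f ≈ 90.5 N (up the incline)

Normal force: N = m g cos θ = 68 × 9.8 × cos 41° = 502.9 N.
Along the slope the weight component is m g sin θ = 437.2 N; friction must supply exactly this, acting up-slope.
The static-friction ceiling is μ_s N = 0.32 × 502.9 = 160.9 N.
|437.2| exceeds 160.9 N, so the casting slips down-slope; friction is kinetic, f = μ_k N = 0.18×502.9 = 90.5 N.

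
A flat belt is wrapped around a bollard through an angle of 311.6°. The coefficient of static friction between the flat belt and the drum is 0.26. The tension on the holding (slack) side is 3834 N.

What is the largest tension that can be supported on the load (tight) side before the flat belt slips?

At impending slip the capstan equation gives T₂/T₁ = e^{μβ} with β in radians.
β = 311.6° × π/180 = 5.438 rad.
e^{μβ} = e^{0.26×5.438} = 4.112.
T₂ = T₁ · e^{μβ} = 3834 × 4.112 = 15800 N.

T_max ≈ 15800 N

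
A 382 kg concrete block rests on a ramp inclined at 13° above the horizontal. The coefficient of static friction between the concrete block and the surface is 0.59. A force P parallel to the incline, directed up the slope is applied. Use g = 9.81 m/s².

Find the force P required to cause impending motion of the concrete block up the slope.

At impending motion up the slope, friction acts down-slope at its limit: f = μ_s N.
P is parallel to the surface, so N = m g cos θ = 3650 N.
Along the incline: P = m g sin θ + μ_s N = 843 + 0.59×3650 = 3000 N.

P ≈ 3000 N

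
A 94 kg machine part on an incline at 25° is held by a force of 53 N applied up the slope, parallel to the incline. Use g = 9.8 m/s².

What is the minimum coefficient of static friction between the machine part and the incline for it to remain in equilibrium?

N = m g cos θ = 834.9 N.
Friction must make up the shortfall along the incline: f = m g sin θ − P = 389.3 − 53 = 336.3 N.
At the threshold f = μ_s N, so μ_s,min = 336.3/834.9 = 0.403.

μ_s,min ≈ 0.403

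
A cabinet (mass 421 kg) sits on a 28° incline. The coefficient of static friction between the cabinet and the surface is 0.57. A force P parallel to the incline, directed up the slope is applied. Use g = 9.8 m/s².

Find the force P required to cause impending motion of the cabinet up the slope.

P ≈ 4010 N

At impending motion up the slope, friction acts down-slope at its limit: f = μ_s N.
P is parallel to the surface, so N = m g cos θ = 3640 N.
Along the incline: P = m g sin θ + μ_s N = 1940 + 0.57×3640 = 4010 N.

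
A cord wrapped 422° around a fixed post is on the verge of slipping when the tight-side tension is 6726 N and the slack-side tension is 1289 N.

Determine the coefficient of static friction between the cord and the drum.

T₂/T₁ = e^{μβ} → μ = ln(T₂/T₁)/β.
β = 422° = 7.365 rad.
μ = ln(6726/1289)/7.365 = ln(5.218)/7.365 = 0.224.

μ ≈ 0.224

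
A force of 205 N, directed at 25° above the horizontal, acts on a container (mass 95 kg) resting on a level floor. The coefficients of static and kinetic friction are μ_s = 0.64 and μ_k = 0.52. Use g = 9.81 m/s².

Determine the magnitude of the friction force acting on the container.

f ≈ 186 N

The vertical component of P reduces the normal force: N = m g − P sin α = 932 − 86.64 = 845.3 N.
For equilibrium, f = P cos α = 205×cos 25° = 185.8 N.
The static-friction limit is μ_s N = 541 N.
185.8 ≤ 541 N → static; friction equals the required 186 N.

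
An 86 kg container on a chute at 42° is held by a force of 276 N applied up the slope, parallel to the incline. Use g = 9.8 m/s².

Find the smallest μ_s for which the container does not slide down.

N = m g cos θ = 626.3 N.
Friction must make up the shortfall along the incline: f = m g sin θ − P = 563.9 − 276 = 287.9 N.
At the threshold f = μ_s N, so μ_s,min = 287.9/626.3 = 0.46.

μ_s,min ≈ 0.46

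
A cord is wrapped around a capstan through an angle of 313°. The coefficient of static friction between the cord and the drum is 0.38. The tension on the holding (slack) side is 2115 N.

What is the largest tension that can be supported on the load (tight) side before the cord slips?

At impending slip the capstan equation gives T₂/T₁ = e^{μβ} with β in radians.
β = 313° × π/180 = 5.463 rad.
e^{μβ} = e^{0.38×5.463} = 7.972.
T₂ = T₁ · e^{μβ} = 2115 × 7.972 = 16900 N.

T_max ≈ 16900 N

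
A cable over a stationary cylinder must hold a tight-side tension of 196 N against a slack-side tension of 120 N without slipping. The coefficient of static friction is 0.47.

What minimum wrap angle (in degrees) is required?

β_min ≈ 59.8°

T₂/T₁ = e^{μβ} → β = ln(T₂/T₁)/μ.
β = ln(196/120)/0.47 = 0.4906/0.47 = 1.044 rad.
In degrees: β = 1.044 × 180/π = 59.8°.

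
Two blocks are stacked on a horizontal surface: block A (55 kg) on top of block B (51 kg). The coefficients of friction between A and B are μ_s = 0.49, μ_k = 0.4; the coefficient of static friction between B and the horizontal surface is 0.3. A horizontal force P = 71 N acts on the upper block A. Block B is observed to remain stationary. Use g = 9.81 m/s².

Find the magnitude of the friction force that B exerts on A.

The normal force B exerts on A is simply A's weight, N₁ = 539.6 N.
So the A–B interface can sustain at most μ_s N₁ = 264.4 N of static friction.
Since P = 71 N ≤ 264.4 N, A does not slip on B; friction on A equals P = 71 N.
B experiences an equal 71 N forward from A (third law). B is in equilibrium, so the floor supplies f₂ = 71 N of static friction (limit μ_s(m_A+m_B)g = 312 N, not exceeded).

f ≈ 71 N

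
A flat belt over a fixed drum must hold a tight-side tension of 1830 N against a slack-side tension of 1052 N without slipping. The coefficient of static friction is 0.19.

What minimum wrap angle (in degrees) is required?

β_min ≈ 167°

T₂/T₁ = e^{μβ} → β = ln(T₂/T₁)/μ.
β = ln(1830/1052)/0.19 = 0.5536/0.19 = 2.914 rad.
In degrees: β = 2.914 × 180/π = 167°.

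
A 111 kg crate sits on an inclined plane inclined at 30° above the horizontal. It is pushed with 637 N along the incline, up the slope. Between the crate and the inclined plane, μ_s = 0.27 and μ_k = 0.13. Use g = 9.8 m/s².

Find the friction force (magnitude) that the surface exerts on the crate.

Normal force: N = m g cos θ = 111 × 9.8 × cos 30° = 942.1 N.
The friction needed for equilibrium is m g sin θ − P = 543.9 − 637 = -93.1 N, measured positive up-slope.
Maximum static friction available: μ_s N = 0.27 × 942.1 = 254.4 N.
Since |-93.1| ≤ 254.4 N, no slip — friction simply equals what equilibrium demands.

f ≈ 93.1 N (down the incline)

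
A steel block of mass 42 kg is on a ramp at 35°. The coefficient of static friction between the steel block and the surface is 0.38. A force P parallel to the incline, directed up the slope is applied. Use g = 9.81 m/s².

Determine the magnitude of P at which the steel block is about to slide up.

At impending motion up the slope, friction acts down-slope at its limit: f = μ_s N.
P is parallel to the surface, so N = m g cos θ = 338 N.
Along the incline: P = m g sin θ + μ_s N = 236 + 0.38×338 = 365 N.

P ≈ 365 N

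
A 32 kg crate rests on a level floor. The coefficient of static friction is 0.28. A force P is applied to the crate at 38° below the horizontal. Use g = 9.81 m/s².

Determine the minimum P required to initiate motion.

N = m g + P sin α (the push presses the crate into the level floor).
At impending slip, P cos α = μ_s N = μ_s (m g + P sin α).
Solving: P (cos α − μ_s sin α) = μ_s m g → P = 0.28×314/(cos 38° − 0.28 sin 38°) = 87.9/0.6156 = 143 N.

P ≈ 143 N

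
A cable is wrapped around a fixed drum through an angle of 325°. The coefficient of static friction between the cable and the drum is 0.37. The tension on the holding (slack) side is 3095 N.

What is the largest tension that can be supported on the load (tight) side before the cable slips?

At impending slip the capstan equation gives T₂/T₁ = e^{μβ} with β in radians.
β = 325° × π/180 = 5.672 rad.
e^{μβ} = e^{0.37×5.672} = 8.156.
T₂ = T₁ · e^{μβ} = 3095 × 8.156 = 25200 N.

T_max ≈ 25200 N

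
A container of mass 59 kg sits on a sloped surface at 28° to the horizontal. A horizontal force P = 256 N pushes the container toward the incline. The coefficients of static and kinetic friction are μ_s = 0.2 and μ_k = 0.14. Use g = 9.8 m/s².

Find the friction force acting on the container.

Normal direction: N = m g cos θ + P sin θ = 630.7 N.
Parallel to the incline: P cos θ − m g sin θ = 226 − 271.4 = -45.41 N; the friction needed to balance this is 45.41 N acting up the slope.
The limit of static friction is μ_s N = 126.1 N.
Since 45.41 N is within the 126.1 N limit, the container stays put and friction is exactly 45.4 N.

f ≈ 45.4 N (up the incline)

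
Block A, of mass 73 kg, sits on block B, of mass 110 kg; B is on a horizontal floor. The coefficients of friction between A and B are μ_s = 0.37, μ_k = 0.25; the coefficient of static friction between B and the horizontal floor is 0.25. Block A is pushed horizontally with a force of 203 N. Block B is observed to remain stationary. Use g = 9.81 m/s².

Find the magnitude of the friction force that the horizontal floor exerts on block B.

Normal force at the A–B interface: N₁ = m_A g = 716.1 N.
So the A–B interface can sustain at most μ_s N₁ = 265 N of static friction.
P = 203 N is within that limit, so A and B move together (both at rest); the A–B friction is simply f₁ = P = 203 N.
By Newton's third law B feels 203 N forward from A. With B stationary, the floor's static friction on B balances it: f₂ = 203 N (well within μ_s(m_A+m_B)g = 448.8 N).

f ≈ 203 N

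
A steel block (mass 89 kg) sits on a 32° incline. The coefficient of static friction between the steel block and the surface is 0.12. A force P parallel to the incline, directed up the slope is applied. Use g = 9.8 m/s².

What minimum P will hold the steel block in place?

The steel block tends to slide down (tan θ > μ_s), so at the point of impending slip friction acts up-slope at its limit: f = μ_s N.
P is parallel to the surface, so N = m g cos θ = 740 N.
Along the incline: P + μ_s N = m g sin θ, so P = 462 − 0.12×740 = 373 N.

P_min ≈ 373 N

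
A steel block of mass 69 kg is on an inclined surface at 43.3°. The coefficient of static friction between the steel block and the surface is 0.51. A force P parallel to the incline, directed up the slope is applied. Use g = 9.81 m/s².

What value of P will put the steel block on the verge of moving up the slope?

At impending motion up the slope, friction acts down-slope at its limit: f = μ_s N.
P is parallel to the surface, so N = m g cos θ = 493 N.
Along the incline: P = m g sin θ + μ_s N = 464 + 0.51×493 = 715 N.

P ≈ 715 N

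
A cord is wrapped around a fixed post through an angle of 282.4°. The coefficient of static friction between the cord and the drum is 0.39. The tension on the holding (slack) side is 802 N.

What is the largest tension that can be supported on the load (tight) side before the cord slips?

T_max ≈ 5480 N

At impending slip the capstan equation gives T₂/T₁ = e^{μβ} with β in radians.
β = 282.4° × π/180 = 4.929 rad.
e^{μβ} = e^{0.39×4.929} = 6.836.
T₂ = T₁ · e^{μβ} = 802 × 6.836 = 5480 N.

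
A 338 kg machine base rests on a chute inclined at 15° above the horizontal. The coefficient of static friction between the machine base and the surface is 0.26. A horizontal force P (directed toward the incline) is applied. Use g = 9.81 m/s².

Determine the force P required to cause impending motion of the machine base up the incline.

P ≈ 1880 N

At impending motion up the slope, friction acts down-slope at its limit: f = μ_s N.
Perpendicular to the incline: N = m g cos θ + P sin θ.
Along the incline: P cos θ = m g sin θ + μ_s N = m g sin θ + μ_s (m g cos θ + P sin θ).
Solving, P (cos θ − μ_s sin θ) = m g (sin θ + μ_s cos θ), so P = 338×9.81×(sin 15° + 0.26 cos 15°)/(cos 15° − 0.26 sin 15°) = 3320×0.51/0.8986 = 1880 N.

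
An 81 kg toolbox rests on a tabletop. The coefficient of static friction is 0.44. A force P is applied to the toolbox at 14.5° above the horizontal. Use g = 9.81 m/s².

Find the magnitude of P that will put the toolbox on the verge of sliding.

N = m g − P sin α (the pull lifts the toolbox).
At impending slip, P cos α = μ_s N = μ_s (m g − P sin α).
Solving: P (cos α + μ_s sin α) = μ_s m g → P = 0.44×795/(cos 14.5° + 0.44 sin 14.5°) = 350/1.078 = 324 N.

P ≈ 324 N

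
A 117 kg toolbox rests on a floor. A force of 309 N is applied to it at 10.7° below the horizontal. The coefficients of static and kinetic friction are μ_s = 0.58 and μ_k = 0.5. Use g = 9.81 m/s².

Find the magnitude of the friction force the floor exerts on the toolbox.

f ≈ 304 N

N = m g + P sin α = 1148 + 309×sin 10.7° = 1205 N.
The horizontal driving force is P cos α = 303.6 N, so equilibrium needs friction f = 303.6 N.
The static-friction limit is μ_s N = 699 N.
303.6 ≤ 699 N → static; friction equals the required 304 N.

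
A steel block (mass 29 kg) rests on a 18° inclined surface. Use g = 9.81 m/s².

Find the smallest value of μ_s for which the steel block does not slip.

At the slip threshold m g sin θ = μ_s m g cos θ, so μ_s,min = tan θ.
μ_s,min = tan 18° = 0.325.

μ_s,min ≈ 0.325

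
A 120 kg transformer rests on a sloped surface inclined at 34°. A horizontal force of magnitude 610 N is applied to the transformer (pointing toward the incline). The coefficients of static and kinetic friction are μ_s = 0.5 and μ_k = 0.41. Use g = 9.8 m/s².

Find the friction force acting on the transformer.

Normal direction: N = m g cos θ + P sin θ = 1316 N.
Along the incline, the net driving force (taking up-slope positive) is P cos θ − m g sin θ = 505.7 − 657.6 = -151.9 N, so equilibrium requires friction f = 151.9 N (up-slope).
Maximum static friction: μ_s N = 0.5 × 1316 = 658 N.
Since 151.9 N is within the 658 N limit, the transformer stays put and friction is exactly 152 N.

f ≈ 152 N (up the incline)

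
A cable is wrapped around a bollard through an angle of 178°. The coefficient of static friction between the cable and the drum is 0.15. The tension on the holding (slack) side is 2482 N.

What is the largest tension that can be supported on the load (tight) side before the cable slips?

At impending slip the capstan equation gives T₂/T₁ = e^{μβ} with β in radians.
β = 178° × π/180 = 3.107 rad.
e^{μβ} = e^{0.15×3.107} = 1.594.
T₂ = T₁ · e^{μβ} = 2482 × 1.594 = 3960 N.

T_max ≈ 3960 N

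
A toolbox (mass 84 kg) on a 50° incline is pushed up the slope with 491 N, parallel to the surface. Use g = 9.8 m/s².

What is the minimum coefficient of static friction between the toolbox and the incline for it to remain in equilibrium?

N = m g cos θ = 529.1 N.
Friction must make up the shortfall along the incline: f = m g sin θ − P = 630.6 − 491 = 139.6 N.
At the threshold f = μ_s N, so μ_s,min = 139.6/529.1 = 0.264.

μ_s,min ≈ 0.264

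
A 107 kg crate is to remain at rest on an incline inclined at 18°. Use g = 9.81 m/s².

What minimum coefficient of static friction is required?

At the slip threshold m g sin θ = μ_s m g cos θ, so μ_s,min = tan θ.
μ_s,min = tan 18° = 0.325.

μ_s,min ≈ 0.325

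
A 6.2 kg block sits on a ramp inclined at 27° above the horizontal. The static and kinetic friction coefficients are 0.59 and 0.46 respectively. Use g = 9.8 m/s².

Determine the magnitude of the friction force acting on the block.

f ≈ 27.6 N (up the incline)

Perpendicular to the surface, N = m g cos θ = 6.2·9.8·cos 27° = 54.14 N.
For equilibrium along the incline, friction must balance the weight component: f = m g sin θ = 27.58 N up the slope.
Static friction can supply at most μ_s N = 31.94 N.
Since |27.58| ≤ 31.94 N, no slip — friction simply equals what equilibrium demands.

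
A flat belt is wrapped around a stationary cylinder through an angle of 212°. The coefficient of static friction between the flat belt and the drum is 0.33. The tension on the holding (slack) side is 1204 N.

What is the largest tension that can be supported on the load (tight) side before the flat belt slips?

At impending slip the capstan equation gives T₂/T₁ = e^{μβ} with β in radians.
β = 212° × π/180 = 3.7 rad.
e^{μβ} = e^{0.33×3.7} = 3.391.
T₂ = T₁ · e^{μβ} = 1204 × 3.391 = 4080 N.

T_max ≈ 4080 N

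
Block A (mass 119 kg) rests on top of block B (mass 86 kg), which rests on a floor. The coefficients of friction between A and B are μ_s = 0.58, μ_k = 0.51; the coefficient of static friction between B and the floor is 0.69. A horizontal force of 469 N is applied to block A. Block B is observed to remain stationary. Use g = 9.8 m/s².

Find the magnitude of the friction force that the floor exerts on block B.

The normal force B exerts on A is simply A's weight, N₁ = 1166 N.
So the A–B interface can sustain at most μ_s N₁ = 676.4 N of static friction.
Since P = 469 N ≤ 676.4 N, A does not slip on B; friction on A equals P = 469 N.
By Newton's third law B feels 469 N forward from A. With B stationary, the floor's static friction on B balances it: f₂ = 469 N (well within μ_s(m_A+m_B)g = 1386 N).

f ≈ 469 N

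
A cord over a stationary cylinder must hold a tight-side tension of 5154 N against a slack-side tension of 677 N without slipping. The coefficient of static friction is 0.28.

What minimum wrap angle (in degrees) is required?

T₂/T₁ = e^{μβ} → β = ln(T₂/T₁)/μ.
β = ln(5154/677)/0.28 = 2.03/0.28 = 7.249 rad.
In degrees: β = 7.249 × 180/π = 415°.

β_min ≈ 415°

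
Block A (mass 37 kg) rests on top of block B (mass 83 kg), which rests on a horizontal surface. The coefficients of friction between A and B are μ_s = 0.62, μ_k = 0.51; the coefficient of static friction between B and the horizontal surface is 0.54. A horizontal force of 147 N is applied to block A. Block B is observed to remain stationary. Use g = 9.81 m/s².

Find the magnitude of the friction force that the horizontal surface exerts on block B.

Between the blocks, N₁ = m_A g = 363 N.
Maximum static friction on A from B: μ_s N₁ = 0.62×363 = 225 N.
Since P = 147 N ≤ 225 N, A does not slip on B; friction on A equals P = 147 N.
By Newton's third law B feels 147 N forward from A. With B stationary, the floor's static friction on B balances it: f₂ = 147 N (well within μ_s(m_A+m_B)g = 635.7 N).

f ≈ 147 N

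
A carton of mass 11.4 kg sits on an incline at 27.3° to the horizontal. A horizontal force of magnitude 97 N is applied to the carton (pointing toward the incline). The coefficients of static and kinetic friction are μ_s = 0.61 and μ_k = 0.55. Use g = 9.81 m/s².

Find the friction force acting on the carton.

f ≈ 34.9 N (down the incline)

Resolve perpendicular to the incline: N = m g cos θ + P sin θ = 11.4×9.81×cos 27.3° + 97×sin 27.3° = 143.9 N.
Along the incline, the net driving force (taking up-slope positive) is P cos θ − m g sin θ = 86.2 − 51.29 = 34.9 N, so equilibrium requires friction f = -34.9 N (down-slope).
The limit of static friction is μ_s N = 87.76 N.
Since 34.9 N is within the 87.76 N limit, the carton stays put and friction is exactly 34.9 N.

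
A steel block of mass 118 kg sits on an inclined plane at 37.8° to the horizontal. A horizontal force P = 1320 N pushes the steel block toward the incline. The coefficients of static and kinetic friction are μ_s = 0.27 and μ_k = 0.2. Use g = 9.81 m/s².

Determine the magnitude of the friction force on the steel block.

f ≈ 334 N (down the incline)

Normal direction: N = m g cos θ + P sin θ = 1724 N.
Parallel to the incline: P cos θ − m g sin θ = 1043 − 709.5 = 333.5 N; the friction needed to balance this is 333.5 N acting down the slope.
Maximum static friction: μ_s N = 0.27 × 1724 = 465.4 N.
|f_req| = 333.5 ≤ 465.4 N → the steel block is in equilibrium; friction equals the required value.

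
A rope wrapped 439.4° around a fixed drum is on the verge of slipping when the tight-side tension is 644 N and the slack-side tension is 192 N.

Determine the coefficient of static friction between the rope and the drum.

μ ≈ 0.158

T₂/T₁ = e^{μβ} → μ = ln(T₂/T₁)/β.
β = 439.4° = 7.669 rad.
μ = ln(644/192)/7.669 = ln(3.354)/7.669 = 0.158.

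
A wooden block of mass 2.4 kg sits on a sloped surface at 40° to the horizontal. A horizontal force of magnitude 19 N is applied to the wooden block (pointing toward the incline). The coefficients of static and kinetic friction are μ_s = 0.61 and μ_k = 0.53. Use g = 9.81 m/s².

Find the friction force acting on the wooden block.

f ≈ 0.579 N (up the incline)

Normal direction: N = m g cos θ + P sin θ = 30.25 N.
Along the incline, the net driving force (taking up-slope positive) is P cos θ − m g sin θ = 14.55 − 15.13 = -0.5789 N, so equilibrium requires friction f = 0.5789 N (up-slope).
The limit of static friction is μ_s N = 18.45 N.
|f_req| = 0.5789 ≤ 18.45 N → the wooden block is in equilibrium; friction equals the required value.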